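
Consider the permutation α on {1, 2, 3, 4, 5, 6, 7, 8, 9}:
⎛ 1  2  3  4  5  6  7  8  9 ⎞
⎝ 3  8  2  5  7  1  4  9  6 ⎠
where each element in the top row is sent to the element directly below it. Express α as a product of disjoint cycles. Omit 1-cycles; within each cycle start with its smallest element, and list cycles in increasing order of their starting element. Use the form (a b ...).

(1 3 2 8 9 6)(4 5 7)

Start at 1 and follow images: 1 → 3 → 2 → 8 → 9 → 6 → 1, giving the cycle (1 3 2 8 9 6).
Repeating from the next unused element and collecting all non-trivial cycles gives (1 3 2 8 9 6)(4 5 7).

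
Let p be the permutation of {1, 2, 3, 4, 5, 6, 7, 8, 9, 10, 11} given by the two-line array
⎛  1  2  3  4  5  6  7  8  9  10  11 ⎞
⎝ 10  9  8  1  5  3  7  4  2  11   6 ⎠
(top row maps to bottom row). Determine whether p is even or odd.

In disjoint-cycle form the cycle lengths are 7, 2, 1, 1.
A cycle of length ℓ contributes ℓ−1 transpositions, so p is a product of 6 + 1 = 7 transpositions — odd.

odd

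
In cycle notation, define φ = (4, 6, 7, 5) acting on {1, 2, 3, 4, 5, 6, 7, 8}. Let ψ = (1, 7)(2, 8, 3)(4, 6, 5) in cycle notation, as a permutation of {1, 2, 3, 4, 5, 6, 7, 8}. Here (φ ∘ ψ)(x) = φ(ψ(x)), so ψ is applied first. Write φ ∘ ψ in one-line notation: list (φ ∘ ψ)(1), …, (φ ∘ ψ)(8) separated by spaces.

Chase each element through ψ then φ: 1 → 7 → 5; 2 → 8 → 8; 3 → 2 → 2; 4 → 6 → 7; 5 → 4 → 6; 6 → 5 → 4; 7 → 1 → 1; 8 → 3 → 3.
Collecting the images, φ ∘ ψ = [5 8 2 7 6 4 1 3].

5 8 2 7 6 4 1 3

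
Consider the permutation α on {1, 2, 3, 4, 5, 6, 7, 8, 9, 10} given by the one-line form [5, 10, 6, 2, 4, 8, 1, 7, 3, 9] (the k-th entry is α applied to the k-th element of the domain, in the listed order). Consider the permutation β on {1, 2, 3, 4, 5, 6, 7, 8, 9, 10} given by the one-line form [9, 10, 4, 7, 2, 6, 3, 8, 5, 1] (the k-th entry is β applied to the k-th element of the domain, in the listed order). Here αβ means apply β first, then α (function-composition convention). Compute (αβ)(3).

2

(αβ)(3) = α(β(3)). β(3) = 4, then α(4) = 2. So (αβ)(3) = 2.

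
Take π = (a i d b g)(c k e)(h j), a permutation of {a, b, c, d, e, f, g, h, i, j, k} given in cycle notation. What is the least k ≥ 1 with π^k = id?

The cycle type of π is (5, 3, 2, 1).
The order of π is the least common multiple of its cycle lengths: lcm(5, 3, 2) = 30.

30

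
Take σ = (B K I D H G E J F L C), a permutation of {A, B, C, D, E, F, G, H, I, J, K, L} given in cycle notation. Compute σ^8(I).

I lies in the 11-cycle (B K I D H G E J F L C).
Stepping 8 places around the cycle: I → D → H → G → E → J → F → L → C.

C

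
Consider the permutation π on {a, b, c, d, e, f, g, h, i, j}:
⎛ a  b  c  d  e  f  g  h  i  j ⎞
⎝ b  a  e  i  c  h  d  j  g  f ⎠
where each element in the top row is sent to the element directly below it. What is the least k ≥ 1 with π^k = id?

6

Decomposing into disjoint cycles gives cycle lengths 3, 3, 2, 2.
The order of π is the least common multiple of its cycle lengths: lcm(3, 3, 2, 2) = 6.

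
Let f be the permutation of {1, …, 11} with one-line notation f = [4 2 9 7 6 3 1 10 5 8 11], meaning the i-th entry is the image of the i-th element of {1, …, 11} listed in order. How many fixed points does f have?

The fixed points (elements with f(x) = x) are {2, 11}, so there are 2.

2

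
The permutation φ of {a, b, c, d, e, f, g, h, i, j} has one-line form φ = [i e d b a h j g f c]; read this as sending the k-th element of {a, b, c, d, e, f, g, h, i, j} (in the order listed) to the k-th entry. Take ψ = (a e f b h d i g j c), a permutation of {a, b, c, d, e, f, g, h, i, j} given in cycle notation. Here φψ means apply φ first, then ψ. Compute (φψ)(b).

f

First apply φ: φ(b) = e, then ψ(e) = f. Thus (φψ)(b) = f.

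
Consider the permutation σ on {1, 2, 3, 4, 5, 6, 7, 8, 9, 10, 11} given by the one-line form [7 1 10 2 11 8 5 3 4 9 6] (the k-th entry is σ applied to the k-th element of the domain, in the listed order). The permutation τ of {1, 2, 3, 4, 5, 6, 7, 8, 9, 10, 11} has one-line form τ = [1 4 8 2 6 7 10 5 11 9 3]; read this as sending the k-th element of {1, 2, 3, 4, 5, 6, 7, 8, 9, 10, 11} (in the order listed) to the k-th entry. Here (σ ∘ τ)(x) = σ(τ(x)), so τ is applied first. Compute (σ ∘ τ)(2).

(σ ∘ τ)(2) = σ(τ(2)). τ(2) = 4, then σ(4) = 2. So (σ ∘ τ)(2) = 2.

2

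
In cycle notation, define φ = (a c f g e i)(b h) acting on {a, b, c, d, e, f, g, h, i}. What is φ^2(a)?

a lies in the 6-cycle (a c f g e i).
Advancing 2 steps from a: a → c → f.

f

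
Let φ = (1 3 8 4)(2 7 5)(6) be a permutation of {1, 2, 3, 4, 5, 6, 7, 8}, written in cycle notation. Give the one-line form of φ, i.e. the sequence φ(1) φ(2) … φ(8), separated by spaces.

3 7 8 1 2 6 5 4

Image by image: 1↦3, 2↦7, 3↦8, 4↦1, 5↦2, 6↦6, 7↦5, 8↦4.
Listing these in domain order gives 3 7 8 1 2 6 5 4.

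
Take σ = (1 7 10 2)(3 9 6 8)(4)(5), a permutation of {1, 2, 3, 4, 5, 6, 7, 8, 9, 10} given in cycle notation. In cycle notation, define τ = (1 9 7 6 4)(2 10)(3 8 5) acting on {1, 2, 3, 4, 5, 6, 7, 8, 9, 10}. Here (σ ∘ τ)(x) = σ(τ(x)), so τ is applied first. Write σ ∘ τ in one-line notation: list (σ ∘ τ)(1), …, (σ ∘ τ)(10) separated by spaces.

Chase each element through τ then σ: 1 → 9 → 6; 2 → 10 → 2; 3 → 8 → 3; 4 → 1 → 7; 5 → 3 → 9; 6 → 4 → 4; 7 → 6 → 8; 8 → 5 → 5; 9 → 7 → 10; 10 → 2 → 1.
So σ ∘ τ in one-line form is 6 2 3 7 9 4 8 5 10 1.

6 2 3 7 9 4 8 5 10 1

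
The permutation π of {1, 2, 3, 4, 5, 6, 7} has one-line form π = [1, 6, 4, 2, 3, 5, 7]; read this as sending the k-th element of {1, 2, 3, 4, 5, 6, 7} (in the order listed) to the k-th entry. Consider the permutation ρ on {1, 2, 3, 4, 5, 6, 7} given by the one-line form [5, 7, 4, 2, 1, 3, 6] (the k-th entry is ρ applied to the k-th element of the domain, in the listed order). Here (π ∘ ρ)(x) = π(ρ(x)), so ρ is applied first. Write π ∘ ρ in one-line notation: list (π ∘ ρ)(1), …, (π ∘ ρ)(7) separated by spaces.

Chase each element through ρ then π: 1 → 5 → 3; 2 → 7 → 7; 3 → 4 → 2; 4 → 2 → 6; 5 → 1 → 1; 6 → 3 → 4; 7 → 6 → 5.
Collecting the images, π ∘ ρ = [3 7 2 6 1 4 5].

3 7 2 6 1 4 5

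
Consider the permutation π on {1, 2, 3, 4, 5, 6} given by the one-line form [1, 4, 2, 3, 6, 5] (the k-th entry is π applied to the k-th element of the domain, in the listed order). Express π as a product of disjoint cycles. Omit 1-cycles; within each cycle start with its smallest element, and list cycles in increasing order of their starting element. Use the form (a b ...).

From 2: 2 → 4 → 3 → 2, closing the cycle (2 4 3).
Continuing from each remaining unvisited element yields (2 4 3)(5 6).

(2 4 3)(5 6)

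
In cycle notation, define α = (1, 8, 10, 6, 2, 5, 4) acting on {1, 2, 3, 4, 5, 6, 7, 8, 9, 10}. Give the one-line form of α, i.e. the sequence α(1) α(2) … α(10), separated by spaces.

8 5 3 1 4 2 7 10 9 6

Image by image: 1↦8, 2↦5, 3↦3, 4↦1, 5↦4, 6↦2, 7↦7, 8↦10, 9↦9, 10↦6.
So the one-line form is 8 5 3 1 4 2 7 10 9 6.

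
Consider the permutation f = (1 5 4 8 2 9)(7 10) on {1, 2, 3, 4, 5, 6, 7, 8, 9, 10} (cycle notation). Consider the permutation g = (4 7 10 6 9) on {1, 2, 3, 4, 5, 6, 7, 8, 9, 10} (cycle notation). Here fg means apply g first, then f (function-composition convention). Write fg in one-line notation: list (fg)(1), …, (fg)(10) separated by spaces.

5 9 3 10 4 1 7 2 8 6

Chase each element through g then f: 1 → 1 → 5; 2 → 2 → 9; 3 → 3 → 3; 4 → 7 → 10; 5 → 5 → 4; 6 → 9 → 1; 7 → 10 → 7; 8 → 8 → 2; 9 → 4 → 8; 10 → 6 → 6.
So fg in one-line form is 5 9 3 10 4 1 7 2 8 6.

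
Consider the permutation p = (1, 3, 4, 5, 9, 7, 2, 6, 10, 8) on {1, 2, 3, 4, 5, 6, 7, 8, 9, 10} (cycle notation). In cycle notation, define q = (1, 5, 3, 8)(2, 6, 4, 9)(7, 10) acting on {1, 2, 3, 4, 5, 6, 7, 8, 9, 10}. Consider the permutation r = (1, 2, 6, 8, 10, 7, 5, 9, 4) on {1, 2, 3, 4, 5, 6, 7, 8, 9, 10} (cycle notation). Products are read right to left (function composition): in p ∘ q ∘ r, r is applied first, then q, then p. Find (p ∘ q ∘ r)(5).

Apply the permutations in order: r(5) = 9, then q(9) = 2, then p(2) = 6. So (p ∘ q ∘ r)(5) = 6.

6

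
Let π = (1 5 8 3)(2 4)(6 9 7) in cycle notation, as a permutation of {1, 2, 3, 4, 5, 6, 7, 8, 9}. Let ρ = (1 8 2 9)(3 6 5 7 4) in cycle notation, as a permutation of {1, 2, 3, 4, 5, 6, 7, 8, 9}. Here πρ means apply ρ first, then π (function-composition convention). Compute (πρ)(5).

ρ(5) = 7, then π(7) = 6; composing gives (πρ)(5) = 6.

6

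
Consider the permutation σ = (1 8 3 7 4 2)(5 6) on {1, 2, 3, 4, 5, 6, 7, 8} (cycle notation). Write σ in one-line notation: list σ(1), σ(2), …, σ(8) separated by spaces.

8 1 7 2 6 5 4 3

Reading each image from the cycles: 1→8, 2→1, 3→7, 4→2, 5→6, 6→5, 7→4, 8→3.
So the one-line form is 8 1 7 2 6 5 4 3.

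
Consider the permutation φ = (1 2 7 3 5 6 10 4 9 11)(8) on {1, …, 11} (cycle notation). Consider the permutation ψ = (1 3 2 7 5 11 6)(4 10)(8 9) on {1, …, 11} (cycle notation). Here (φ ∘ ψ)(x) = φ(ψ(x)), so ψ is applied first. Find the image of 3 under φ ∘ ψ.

7

ψ(3) = 2, then φ(2) = 7; composing gives (φ ∘ ψ)(3) = 7.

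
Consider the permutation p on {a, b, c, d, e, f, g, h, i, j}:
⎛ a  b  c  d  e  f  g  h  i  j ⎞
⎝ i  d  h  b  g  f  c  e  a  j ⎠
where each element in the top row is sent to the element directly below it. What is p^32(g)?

g

Tracing g → c → … returns to g after 4 steps, so g lies in a 4-cycle (c h e g).
Powers repeat with period 4 on this cycle, and 32 mod 4 = 0, so p^32(g) = p^0(g).
So p^32(g) = g.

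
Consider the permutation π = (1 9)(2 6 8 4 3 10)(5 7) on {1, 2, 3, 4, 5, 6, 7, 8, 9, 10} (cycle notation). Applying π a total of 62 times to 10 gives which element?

6

10 lies in the 6-cycle (2 6 8 4 3 10).
Powers repeat with period 6 on this cycle, and 62 mod 6 = 2, so π^62(10) = π^2(10).
Stepping 2 places around the cycle: 10 → 2 → 6.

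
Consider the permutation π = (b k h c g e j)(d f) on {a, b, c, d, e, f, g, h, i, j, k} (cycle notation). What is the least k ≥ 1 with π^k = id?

14

The cycle type of π is (7, 2, 1, 1).
Since disjoint cycles commute, ord(π) = lcm(7, 2) = 14.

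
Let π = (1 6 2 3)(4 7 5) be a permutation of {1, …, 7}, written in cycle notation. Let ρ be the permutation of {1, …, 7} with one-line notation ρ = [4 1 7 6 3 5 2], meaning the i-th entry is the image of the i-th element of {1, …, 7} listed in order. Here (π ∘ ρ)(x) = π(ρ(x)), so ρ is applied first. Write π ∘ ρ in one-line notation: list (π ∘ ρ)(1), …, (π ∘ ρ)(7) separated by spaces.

(π ∘ ρ)(x) = π(ρ(x)). Computing each image: π(ρ(1)) = π(4) = 7, π(ρ(2)) = π(1) = 6, π(ρ(3)) = π(7) = 5, π(ρ(4)) = π(6) = 2, π(ρ(5)) = π(3) = 1, π(ρ(6)) = π(5) = 4, π(ρ(7)) = π(2) = 3.
Hence π ∘ ρ = [7 6 5 2 1 4 3].

7 6 5 2 1 4 3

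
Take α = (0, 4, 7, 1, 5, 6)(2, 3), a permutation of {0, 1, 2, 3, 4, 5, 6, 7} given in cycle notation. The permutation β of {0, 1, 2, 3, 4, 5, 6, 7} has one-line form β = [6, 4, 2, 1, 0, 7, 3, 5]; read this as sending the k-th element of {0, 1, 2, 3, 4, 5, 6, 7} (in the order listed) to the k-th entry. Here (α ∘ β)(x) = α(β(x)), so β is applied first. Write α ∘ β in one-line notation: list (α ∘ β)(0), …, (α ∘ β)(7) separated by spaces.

0 7 3 5 4 1 2 6

(α ∘ β)(x) = α(β(x)). Computing each image: α(β(0)) = α(6) = 0, α(β(1)) = α(4) = 7, α(β(2)) = α(2) = 3, α(β(3)) = α(1) = 5, α(β(4)) = α(0) = 4, α(β(5)) = α(7) = 1, α(β(6)) = α(3) = 2, α(β(7)) = α(5) = 6.
Hence α ∘ β = [0 7 3 5 4 1 2 6].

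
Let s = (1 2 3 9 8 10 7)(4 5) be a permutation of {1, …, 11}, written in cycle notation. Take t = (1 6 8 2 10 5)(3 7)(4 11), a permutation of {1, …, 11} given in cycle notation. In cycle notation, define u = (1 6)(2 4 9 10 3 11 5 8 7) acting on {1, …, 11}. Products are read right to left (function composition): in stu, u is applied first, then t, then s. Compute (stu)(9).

Chase 9: u(9) = 10; t(10) = 5; s(5) = 4. Hence (stu)(9) = 4.

4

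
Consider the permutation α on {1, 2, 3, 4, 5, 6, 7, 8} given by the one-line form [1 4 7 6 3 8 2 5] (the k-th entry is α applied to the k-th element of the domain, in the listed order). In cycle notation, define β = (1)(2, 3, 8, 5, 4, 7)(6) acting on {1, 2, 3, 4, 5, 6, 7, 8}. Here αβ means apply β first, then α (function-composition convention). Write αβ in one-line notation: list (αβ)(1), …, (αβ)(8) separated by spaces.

(αβ)(x) = α(β(x)). Computing each image: α(β(1)) = α(1) = 1, α(β(2)) = α(3) = 7, α(β(3)) = α(8) = 5, α(β(4)) = α(7) = 2, α(β(5)) = α(4) = 6, α(β(6)) = α(6) = 8, α(β(7)) = α(2) = 4, α(β(8)) = α(5) = 3.
Hence αβ = [1 7 5 2 6 8 4 3].

1 7 5 2 6 8 4 3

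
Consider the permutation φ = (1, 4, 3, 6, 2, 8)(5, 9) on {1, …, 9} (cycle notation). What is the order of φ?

6

The cycle type of φ is (6, 2, 1).
Since disjoint cycles commute, ord(φ) = lcm(6, 2) = 6.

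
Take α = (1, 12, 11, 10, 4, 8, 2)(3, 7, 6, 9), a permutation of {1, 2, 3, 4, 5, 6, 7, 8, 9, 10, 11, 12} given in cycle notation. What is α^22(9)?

7

9 lies in the 4-cycle (3, 7, 6, 9).
Powers repeat with period 4 on this cycle, and 22 mod 4 = 2, so α^22(9) = α^2(9).
Advancing 2 steps from 9: 9 → 3 → 7.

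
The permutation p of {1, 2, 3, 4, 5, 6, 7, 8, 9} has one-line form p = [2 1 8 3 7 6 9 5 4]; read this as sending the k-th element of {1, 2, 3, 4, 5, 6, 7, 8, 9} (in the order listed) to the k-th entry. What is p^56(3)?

Tracing 3 → 8 → … returns to 3 after 6 steps, so 3 lies in a 6-cycle (3, 8, 5, 7, 9, 4).
On a 6-cycle, p^6 is the identity, so p^56 = p^2 there (56 ≡ 2 mod 6).
Advancing 2 steps from 3: 3 → 8 → 5.

5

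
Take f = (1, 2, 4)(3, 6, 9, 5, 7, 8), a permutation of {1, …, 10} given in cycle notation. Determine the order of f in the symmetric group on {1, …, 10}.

The cycle type of f is (6, 3, 1).
The order is lcm(6, 3) = 6.

6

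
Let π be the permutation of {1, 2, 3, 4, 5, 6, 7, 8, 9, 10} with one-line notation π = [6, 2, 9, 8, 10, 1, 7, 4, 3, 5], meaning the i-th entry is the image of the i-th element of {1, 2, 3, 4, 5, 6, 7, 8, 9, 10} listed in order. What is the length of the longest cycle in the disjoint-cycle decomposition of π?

2

Decomposing into disjoint cycles gives (1 6)(3 9)(4 8)(5 10); the longest has length 2.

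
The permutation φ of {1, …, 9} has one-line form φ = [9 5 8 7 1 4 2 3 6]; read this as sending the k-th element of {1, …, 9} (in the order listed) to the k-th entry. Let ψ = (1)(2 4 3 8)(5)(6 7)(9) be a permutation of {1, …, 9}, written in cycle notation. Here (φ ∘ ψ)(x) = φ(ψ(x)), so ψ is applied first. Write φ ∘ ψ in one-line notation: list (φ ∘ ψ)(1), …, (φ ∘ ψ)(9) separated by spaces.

9 7 3 8 1 2 4 5 6

For each element, apply ψ then φ: 1 → 1 → 9; 2 → 4 → 7; 3 → 8 → 3; 4 → 3 → 8; 5 → 5 → 1; 6 → 7 → 2; 7 → 6 → 4; 8 → 2 → 5; 9 → 9 → 6.
So φ ∘ ψ in one-line form is 9 7 3 8 1 2 4 5 6.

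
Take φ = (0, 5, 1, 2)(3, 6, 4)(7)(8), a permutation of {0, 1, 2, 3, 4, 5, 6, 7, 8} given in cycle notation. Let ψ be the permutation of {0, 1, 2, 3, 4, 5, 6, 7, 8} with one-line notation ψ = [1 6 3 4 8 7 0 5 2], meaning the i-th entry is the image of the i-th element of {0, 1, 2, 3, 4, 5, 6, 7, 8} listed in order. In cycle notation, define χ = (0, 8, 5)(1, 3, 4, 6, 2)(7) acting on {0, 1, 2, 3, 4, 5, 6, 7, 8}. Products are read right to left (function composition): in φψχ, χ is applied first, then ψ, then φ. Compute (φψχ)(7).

Chase 7: χ(7) = 7; ψ(7) = 5; φ(5) = 1. Hence (φψχ)(7) = 1.

1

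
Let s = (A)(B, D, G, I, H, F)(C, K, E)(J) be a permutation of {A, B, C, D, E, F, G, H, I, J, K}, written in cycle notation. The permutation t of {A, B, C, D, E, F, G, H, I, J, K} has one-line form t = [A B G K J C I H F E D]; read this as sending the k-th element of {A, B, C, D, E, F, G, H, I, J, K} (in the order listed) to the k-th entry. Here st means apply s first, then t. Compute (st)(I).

H

First apply s: s(I) = H, then t(H) = H. Thus (st)(I) = H.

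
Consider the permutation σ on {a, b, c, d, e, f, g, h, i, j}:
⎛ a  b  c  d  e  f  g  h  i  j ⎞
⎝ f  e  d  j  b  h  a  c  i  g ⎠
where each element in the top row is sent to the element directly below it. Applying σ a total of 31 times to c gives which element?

g

Tracing c → d → … returns to c after 7 steps, so c lies in a 7-cycle (a f h c d j g).
Since the cycle has length 7, σ^31 acts on it the same as σ^3 (31 mod 7 = 3).
Advancing 3 steps from c: c → d → j → g.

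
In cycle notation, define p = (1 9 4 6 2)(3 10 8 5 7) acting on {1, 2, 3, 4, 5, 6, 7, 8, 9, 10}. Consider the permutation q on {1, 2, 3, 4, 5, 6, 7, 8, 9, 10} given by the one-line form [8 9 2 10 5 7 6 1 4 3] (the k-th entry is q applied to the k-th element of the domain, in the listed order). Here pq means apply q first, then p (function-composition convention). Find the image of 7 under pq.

2

First apply q: q(7) = 6, then p(6) = 2. Thus (pq)(7) = 2.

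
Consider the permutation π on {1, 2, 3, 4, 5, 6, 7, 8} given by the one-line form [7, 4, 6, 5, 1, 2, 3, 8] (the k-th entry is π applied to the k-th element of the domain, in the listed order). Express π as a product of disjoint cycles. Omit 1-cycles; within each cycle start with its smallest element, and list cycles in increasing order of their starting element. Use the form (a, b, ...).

From 1: 1 → 7 → 3 → 6 → 2 → 4 → 5 → 1, closing the cycle (1, 7, 3, 6, 2, 4, 5).
Repeating from the next unused element and collecting all non-trivial cycles gives (1, 7, 3, 6, 2, 4, 5).

(1, 7, 3, 6, 2, 4, 5)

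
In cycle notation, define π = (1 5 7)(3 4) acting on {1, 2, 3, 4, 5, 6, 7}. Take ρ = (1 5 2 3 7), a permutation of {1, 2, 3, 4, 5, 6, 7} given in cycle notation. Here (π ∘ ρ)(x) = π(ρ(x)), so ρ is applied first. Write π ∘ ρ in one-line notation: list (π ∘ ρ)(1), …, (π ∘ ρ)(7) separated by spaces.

7 4 1 3 2 6 5

(π ∘ ρ)(x) = π(ρ(x)). Computing each image: π(ρ(1)) = π(5) = 7, π(ρ(2)) = π(3) = 4, π(ρ(3)) = π(7) = 1, π(ρ(4)) = π(4) = 3, π(ρ(5)) = π(2) = 2, π(ρ(6)) = π(6) = 6, π(ρ(7)) = π(1) = 5.
Hence π ∘ ρ = [7 4 1 3 2 6 5].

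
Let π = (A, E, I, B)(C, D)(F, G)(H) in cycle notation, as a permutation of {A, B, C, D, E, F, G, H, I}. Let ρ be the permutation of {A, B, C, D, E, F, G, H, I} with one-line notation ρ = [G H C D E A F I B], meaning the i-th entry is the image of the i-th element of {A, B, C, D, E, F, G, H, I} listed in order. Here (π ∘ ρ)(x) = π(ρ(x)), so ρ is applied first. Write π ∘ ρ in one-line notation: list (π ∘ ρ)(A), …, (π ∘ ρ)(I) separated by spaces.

F H D C I E G B A

Chase each element through ρ then π: A → G → F; B → H → H; C → C → D; D → D → C; E → E → I; F → A → E; G → F → G; H → I → B; I → B → A.
Collecting the images, π ∘ ρ = [F H D C I E G B A].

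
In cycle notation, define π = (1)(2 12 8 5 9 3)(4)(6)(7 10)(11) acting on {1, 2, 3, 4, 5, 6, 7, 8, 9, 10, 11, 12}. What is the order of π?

The disjoint cycles have lengths 6, 2, 1, 1, 1, 1.
Since disjoint cycles commute, ord(π) = lcm(6, 2) = 6.

6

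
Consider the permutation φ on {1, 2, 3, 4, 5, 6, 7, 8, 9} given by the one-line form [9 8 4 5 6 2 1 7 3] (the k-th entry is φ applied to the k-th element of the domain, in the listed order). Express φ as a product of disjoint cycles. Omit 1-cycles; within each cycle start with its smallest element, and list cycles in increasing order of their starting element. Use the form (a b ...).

(1 9 3 4 5 6 2 8 7)

Start at 1 and follow images: 1 → 9 → 3 → 4 → 5 → 6 → 2 → 8 → 7 → 1, giving the cycle (1 9 3 4 5 6 2 8 7).
Repeating from the next unused element and collecting all non-trivial cycles gives (1 9 3 4 5 6 2 8 7).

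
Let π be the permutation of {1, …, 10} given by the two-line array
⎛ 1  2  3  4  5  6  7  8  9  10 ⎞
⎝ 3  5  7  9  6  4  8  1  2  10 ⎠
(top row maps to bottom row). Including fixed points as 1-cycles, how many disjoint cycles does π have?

The cycle decomposition is (1, 3, 7, 8)(2, 5, 6, 4, 9)(10), which has 3 cycles (counting 1-cycles).

3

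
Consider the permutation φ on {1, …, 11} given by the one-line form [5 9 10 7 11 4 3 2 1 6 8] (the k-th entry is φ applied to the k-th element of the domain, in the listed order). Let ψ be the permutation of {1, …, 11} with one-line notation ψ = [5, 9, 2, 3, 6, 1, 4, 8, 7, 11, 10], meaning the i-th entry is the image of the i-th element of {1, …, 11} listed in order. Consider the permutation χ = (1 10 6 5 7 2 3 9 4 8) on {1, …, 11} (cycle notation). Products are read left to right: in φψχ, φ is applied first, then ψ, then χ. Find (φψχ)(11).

(φψχ)(11) = χ(ψ(φ(11))). φ(11) = 8, then ψ(8) = 8, then χ(8) = 1, so the result is 1.

1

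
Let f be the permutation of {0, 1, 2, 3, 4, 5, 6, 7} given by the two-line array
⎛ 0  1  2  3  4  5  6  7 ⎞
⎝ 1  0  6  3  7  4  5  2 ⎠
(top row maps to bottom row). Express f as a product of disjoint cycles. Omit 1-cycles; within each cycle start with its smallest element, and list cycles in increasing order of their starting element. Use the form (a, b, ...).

(0, 1)(2, 6, 5, 4, 7)

Start at 0 and follow images: 0 → 1 → 0, giving the cycle (0, 1).
Repeating from the next unused element and collecting all non-trivial cycles gives (0, 1)(2, 6, 5, 4, 7).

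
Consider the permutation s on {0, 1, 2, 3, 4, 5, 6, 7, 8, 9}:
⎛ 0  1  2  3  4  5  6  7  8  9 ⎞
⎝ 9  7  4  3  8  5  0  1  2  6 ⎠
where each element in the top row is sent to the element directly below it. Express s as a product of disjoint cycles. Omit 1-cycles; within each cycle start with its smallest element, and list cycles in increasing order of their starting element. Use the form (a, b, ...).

(0, 9, 6)(1, 7)(2, 4, 8)

From 0: 0 → 9 → 6 → 0, closing the cycle (0, 9, 6).
Continuing from each remaining unvisited element yields (0, 9, 6)(1, 7)(2, 4, 8).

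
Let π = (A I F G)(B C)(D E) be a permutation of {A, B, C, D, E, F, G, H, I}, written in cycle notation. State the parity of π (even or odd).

odd

The cycle lengths are 4, 2, 2, 1.
A cycle is odd iff its length is even; π has 3 even-length cycles, so sgn(π) = (−1)^3 and π is odd.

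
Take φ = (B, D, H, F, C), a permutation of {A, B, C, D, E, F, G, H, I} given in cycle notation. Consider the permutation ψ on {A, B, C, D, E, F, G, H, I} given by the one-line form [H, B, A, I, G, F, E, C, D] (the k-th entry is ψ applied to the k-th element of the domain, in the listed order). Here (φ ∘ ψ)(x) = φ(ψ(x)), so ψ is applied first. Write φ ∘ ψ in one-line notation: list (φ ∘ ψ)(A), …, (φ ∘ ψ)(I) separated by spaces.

(φ ∘ ψ)(x) = φ(ψ(x)). Computing each image: φ(ψ(A)) = φ(H) = F, φ(ψ(B)) = φ(B) = D, φ(ψ(C)) = φ(A) = A, φ(ψ(D)) = φ(I) = I, φ(ψ(E)) = φ(G) = G, φ(ψ(F)) = φ(F) = C, φ(ψ(G)) = φ(E) = E, φ(ψ(H)) = φ(C) = B, φ(ψ(I)) = φ(D) = H.
Hence φ ∘ ψ = [F D A I G C E B H].

F D A I G C E B H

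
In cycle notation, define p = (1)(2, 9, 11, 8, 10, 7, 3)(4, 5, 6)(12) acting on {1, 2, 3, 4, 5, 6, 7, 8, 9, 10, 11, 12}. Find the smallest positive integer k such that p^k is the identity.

The disjoint cycles have lengths 7, 3, 1, 1.
The order of p is the least common multiple of its cycle lengths: lcm(7, 3) = 21.

21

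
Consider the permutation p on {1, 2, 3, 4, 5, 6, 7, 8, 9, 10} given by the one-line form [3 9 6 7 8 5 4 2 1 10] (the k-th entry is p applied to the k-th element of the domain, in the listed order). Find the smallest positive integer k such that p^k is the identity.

14

Decomposing into disjoint cycles gives cycle lengths 7, 2, 1.
Since disjoint cycles commute, ord(p) = lcm(7, 2) = 14.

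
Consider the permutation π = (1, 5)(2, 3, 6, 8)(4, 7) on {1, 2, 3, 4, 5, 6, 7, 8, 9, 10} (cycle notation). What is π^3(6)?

3

6 lies in the 4-cycle (2, 3, 6, 8).
Advancing 3 steps from 6: 6 → 8 → 2 → 3.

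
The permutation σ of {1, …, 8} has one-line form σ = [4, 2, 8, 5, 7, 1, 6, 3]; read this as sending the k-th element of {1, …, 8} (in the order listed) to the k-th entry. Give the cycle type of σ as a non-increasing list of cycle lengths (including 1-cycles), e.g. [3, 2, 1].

[5, 2, 1]

The disjoint cycles are (1 4 5 7 6)(2)(3 8), with lengths 5, 2, 1 in non-increasing order.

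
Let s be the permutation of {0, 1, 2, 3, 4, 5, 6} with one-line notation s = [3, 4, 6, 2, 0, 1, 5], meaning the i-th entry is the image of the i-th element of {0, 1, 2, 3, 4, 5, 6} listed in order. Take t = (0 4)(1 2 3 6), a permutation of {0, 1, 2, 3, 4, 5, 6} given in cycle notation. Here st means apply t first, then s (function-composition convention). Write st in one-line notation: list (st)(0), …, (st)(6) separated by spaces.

0 6 2 5 3 1 4

Chase each element through t then s: 0 → 4 → 0; 1 → 2 → 6; 2 → 3 → 2; 3 → 6 → 5; 4 → 0 → 3; 5 → 5 → 1; 6 → 1 → 4.
Collecting the images, st = [0 6 2 5 3 1 4].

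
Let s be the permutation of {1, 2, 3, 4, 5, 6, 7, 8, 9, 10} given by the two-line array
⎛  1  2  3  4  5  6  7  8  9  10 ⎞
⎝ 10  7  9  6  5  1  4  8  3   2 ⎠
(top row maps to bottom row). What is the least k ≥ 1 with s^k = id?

Decomposing into disjoint cycles gives cycle lengths 6, 2, 1, 1.
Since disjoint cycles commute, ord(s) = lcm(6, 2) = 6.

6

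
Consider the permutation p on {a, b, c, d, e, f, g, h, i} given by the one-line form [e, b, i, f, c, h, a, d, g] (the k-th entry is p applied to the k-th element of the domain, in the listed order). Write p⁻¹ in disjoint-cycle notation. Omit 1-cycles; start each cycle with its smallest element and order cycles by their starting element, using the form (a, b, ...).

(a, g, i, c, e)(d, h, f)

The cycle decomposition of p is (a, e, c, i, g)(d, f, h).
The inverse reverses every cycle; in canonical form, p⁻¹ = (a, g, i, c, e)(d, h, f).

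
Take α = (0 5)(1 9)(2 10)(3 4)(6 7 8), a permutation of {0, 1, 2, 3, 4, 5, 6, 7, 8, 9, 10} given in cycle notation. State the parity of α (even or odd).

The cycle lengths are 3, 2, 2, 2, 2.
A cycle is odd iff its length is even; α has 4 even-length cycles, so sgn(α) = (−1)^4 and α is even.

even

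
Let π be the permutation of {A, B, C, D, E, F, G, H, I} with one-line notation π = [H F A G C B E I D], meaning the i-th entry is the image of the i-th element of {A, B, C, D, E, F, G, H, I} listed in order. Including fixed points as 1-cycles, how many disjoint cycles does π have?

The cycle decomposition is (A H I D G E C)(B F), which has 2 cycles (counting 1-cycles).

2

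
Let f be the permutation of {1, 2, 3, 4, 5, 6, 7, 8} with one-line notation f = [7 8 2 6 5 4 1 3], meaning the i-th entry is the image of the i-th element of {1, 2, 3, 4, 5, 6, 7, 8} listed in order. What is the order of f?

Writing f as disjoint cycles, the cycle lengths are 3, 2, 2, 1.
The order of f is the least common multiple of its cycle lengths: lcm(3, 2, 2) = 6.

6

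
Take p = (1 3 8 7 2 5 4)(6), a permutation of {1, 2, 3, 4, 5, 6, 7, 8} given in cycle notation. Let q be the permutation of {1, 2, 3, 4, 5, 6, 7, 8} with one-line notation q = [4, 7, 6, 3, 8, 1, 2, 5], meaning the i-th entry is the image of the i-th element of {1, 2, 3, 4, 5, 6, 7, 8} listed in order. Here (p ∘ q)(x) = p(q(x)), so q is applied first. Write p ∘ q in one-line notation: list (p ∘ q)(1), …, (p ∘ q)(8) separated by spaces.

1 2 6 8 7 3 5 4

Chase each element through q then p: 1 → 4 → 1; 2 → 7 → 2; 3 → 6 → 6; 4 → 3 → 8; 5 → 8 → 7; 6 → 1 → 3; 7 → 2 → 5; 8 → 5 → 4.
So p ∘ q in one-line form is 1 2 6 8 7 3 5 4.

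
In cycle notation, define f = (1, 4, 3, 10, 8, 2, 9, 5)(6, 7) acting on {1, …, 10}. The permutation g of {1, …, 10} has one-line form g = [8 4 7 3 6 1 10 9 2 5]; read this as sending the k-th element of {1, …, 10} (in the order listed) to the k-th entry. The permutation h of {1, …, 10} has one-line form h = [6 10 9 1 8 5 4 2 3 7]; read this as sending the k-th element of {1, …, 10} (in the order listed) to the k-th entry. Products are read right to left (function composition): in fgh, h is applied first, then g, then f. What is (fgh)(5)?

5

(fgh)(5) = f(g(h(5))). h(5) = 8, then g(8) = 9, then f(9) = 5, so the result is 5.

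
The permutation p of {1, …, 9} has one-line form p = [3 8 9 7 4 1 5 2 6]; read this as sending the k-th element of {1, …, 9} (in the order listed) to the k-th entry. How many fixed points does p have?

0

No element satisfies p(x) = x, so there are 0 fixed points.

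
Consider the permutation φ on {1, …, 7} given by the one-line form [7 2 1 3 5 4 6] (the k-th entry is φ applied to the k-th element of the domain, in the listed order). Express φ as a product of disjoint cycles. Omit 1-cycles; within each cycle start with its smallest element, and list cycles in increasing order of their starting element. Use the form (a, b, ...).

(1, 7, 6, 4, 3)

From 1: 1 → 7 → 6 → 4 → 3 → 1, closing the cycle (1, 7, 6, 4, 3).
Repeating from the next unused element and collecting all non-trivial cycles gives (1, 7, 6, 4, 3).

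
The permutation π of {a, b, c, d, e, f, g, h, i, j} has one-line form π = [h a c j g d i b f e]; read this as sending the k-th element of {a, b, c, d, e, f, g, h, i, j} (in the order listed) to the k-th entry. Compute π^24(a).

a

Tracing a → h → … returns to a after 3 steps, so a lies in a 3-cycle (a h b).
On a 3-cycle, π^3 is the identity, so π^24 = π^0 there (24 ≡ 0 mod 3).
So π^24(a) = a.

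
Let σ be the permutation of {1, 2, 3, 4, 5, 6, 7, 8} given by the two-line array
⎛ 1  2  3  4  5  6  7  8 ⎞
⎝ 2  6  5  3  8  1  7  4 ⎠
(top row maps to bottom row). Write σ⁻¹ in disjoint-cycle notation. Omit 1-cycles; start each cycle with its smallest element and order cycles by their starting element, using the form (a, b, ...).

First write σ in disjoint cycles: (1, 2, 6)(3, 5, 8, 4).
The inverse reverses every cycle; in canonical form, σ⁻¹ = (1, 6, 2)(3, 4, 8, 5).

(1, 6, 2)(3, 4, 8, 5)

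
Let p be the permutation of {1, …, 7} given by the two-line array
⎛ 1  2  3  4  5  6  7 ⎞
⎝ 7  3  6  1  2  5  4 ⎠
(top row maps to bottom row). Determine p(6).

The entry below 6 in the array is 5, so p(6) = 5.

5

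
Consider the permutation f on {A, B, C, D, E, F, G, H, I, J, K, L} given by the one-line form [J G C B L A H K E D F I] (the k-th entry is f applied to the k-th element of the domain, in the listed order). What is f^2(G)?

Tracing G → H → … returns to G after 8 steps, so G lies in an 8-cycle (A, J, D, B, G, H, K, F).
Stepping 2 places around the cycle: G → H → K.

K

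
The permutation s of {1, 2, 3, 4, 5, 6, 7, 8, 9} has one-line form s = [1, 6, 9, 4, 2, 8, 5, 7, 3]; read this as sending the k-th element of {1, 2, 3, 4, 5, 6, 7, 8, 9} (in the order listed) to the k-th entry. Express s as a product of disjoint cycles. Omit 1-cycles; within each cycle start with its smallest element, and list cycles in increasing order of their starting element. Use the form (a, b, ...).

(2, 6, 8, 7, 5)(3, 9)

Iterating s from 2 gives 2 → 6 → 8 → 7 → 5 → 2; that is the 5-cycle (2, 6, 8, 7, 5).
Repeating from the next unused element and collecting all non-trivial cycles gives (2, 6, 8, 7, 5)(3, 9).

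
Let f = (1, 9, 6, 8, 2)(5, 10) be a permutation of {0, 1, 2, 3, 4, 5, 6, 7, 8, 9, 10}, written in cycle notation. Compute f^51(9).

9 lies in the 5-cycle (1, 9, 6, 8, 2).
On a 5-cycle, f^5 is the identity, so f^51 = f^1 there (51 ≡ 1 mod 5).
Stepping 1 place around the cycle: 9 → 6.

6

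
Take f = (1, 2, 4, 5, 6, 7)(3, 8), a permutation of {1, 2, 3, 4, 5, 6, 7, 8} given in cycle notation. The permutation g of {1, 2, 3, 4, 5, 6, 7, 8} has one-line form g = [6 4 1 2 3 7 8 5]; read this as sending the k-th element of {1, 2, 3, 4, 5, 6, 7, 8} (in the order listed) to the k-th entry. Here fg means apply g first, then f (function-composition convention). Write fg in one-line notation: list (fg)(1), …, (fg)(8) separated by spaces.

(fg)(x) = f(g(x)). Computing each image: f(g(1)) = f(6) = 7, f(g(2)) = f(4) = 5, f(g(3)) = f(1) = 2, f(g(4)) = f(2) = 4, f(g(5)) = f(3) = 8, f(g(6)) = f(7) = 1, f(g(7)) = f(8) = 3, f(g(8)) = f(5) = 6.
Hence fg = [7 5 2 4 8 1 3 6].

7 5 2 4 8 1 3 6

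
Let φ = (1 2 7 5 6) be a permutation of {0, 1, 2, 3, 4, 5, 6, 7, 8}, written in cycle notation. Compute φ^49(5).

7

5 lies in the 5-cycle (1 2 7 5 6).
On a 5-cycle, φ^5 is the identity, so φ^49 = φ^4 there (49 ≡ 4 mod 5).
Stepping 4 places around the cycle: 5 → 6 → 1 → 2 → 7.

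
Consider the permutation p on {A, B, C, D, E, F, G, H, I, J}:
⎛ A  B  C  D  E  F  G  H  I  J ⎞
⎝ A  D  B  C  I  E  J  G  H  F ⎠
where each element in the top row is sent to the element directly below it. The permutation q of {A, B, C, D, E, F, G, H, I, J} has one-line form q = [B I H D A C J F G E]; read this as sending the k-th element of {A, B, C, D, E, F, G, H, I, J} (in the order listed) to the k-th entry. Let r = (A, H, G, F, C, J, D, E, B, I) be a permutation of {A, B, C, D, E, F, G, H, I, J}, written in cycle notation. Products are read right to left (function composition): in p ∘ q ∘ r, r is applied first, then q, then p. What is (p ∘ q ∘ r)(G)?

B

Apply the permutations in order: r(G) = F, then q(F) = C, then p(C) = B. So (p ∘ q ∘ r)(G) = B.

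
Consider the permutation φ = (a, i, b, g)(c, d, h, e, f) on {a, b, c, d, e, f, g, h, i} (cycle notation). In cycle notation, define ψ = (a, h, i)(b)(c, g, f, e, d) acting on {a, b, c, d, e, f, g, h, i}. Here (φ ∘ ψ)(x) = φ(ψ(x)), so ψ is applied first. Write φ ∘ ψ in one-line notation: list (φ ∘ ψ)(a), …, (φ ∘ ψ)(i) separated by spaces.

For each element, apply ψ then φ: a → h → e; b → b → g; c → g → a; d → c → d; e → d → h; f → e → f; g → f → c; h → i → b; i → a → i.
Collecting the images, φ ∘ ψ = [e g a d h f c b i].

e g a d h f c b i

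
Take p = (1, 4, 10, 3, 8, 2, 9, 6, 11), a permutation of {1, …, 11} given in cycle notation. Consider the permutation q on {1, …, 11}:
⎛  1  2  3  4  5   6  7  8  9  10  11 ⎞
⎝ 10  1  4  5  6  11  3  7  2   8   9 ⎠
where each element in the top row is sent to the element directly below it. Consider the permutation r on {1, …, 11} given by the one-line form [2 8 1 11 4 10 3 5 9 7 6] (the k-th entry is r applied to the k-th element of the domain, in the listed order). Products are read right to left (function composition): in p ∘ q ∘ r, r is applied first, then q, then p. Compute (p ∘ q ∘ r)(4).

Apply the permutations in order: r(4) = 11, then q(11) = 9, then p(9) = 6. So (p ∘ q ∘ r)(4) = 6.

6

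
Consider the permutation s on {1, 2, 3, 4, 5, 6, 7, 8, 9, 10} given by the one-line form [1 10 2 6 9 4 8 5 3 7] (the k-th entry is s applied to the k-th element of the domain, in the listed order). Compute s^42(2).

2

Tracing 2 → 10 → … returns to 2 after 7 steps, so 2 lies in a 7-cycle (2, 10, 7, 8, 5, 9, 3).
Powers repeat with period 7 on this cycle, and 42 mod 7 = 0, so s^42(2) = s^0(2).
So s^42(2) = 2.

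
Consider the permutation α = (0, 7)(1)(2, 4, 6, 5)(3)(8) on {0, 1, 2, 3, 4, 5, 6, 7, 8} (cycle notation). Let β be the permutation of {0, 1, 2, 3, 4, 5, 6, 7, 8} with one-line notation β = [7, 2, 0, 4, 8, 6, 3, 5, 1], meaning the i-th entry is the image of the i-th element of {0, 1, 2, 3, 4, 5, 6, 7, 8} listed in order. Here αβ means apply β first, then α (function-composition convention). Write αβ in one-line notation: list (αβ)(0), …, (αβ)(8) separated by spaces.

For each element, apply β then α: 0 → 7 → 0; 1 → 2 → 4; 2 → 0 → 7; 3 → 4 → 6; 4 → 8 → 8; 5 → 6 → 5; 6 → 3 → 3; 7 → 5 → 2; 8 → 1 → 1.
Collecting the images, αβ = [0 4 7 6 8 5 3 2 1].

0 4 7 6 8 5 3 2 1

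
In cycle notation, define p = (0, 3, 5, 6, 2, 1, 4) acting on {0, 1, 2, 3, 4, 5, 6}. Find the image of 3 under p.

In the cycle (0, 3, 5, 6, 2, 1, 4), 3 is followed by 5, so p(3) = 5.

5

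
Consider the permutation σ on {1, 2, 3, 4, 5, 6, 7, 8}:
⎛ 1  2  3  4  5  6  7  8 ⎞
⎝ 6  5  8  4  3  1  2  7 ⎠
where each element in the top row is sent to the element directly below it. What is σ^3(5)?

7

Tracing 5 → 3 → … returns to 5 after 5 steps, so 5 lies in a 5-cycle (2 5 3 8 7).
Advancing 3 steps from 5: 5 → 3 → 8 → 7.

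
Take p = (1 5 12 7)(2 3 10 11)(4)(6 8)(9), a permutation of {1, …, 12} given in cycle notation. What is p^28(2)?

2

2 lies in the 4-cycle (2 3 10 11).
On a 4-cycle, p^4 is the identity, so p^28 = p^0 there (28 ≡ 0 mod 4).
So p^28(2) = 2.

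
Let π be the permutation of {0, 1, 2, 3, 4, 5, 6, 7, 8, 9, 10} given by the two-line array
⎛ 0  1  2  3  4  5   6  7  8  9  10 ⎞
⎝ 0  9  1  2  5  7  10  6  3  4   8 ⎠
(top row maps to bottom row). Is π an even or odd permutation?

odd

In disjoint-cycle form the cycle lengths are 10, 1.
A cycle is odd iff its length is even; π has 1 even-length cycle, so sgn(π) = (−1)^1 and π is odd.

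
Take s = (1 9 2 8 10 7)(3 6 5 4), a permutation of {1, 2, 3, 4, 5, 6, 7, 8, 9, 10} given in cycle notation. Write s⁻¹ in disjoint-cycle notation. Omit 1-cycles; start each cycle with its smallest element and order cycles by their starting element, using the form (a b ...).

If s sends a → b within a cycle, s⁻¹ sends b → a; equivalently, reverse each cycle.
Reversing each cycle of s and rotating so the smallest element leads gives (1 7 10 8 2 9)(3 4 5 6).

(1 7 10 8 2 9)(3 4 5 6)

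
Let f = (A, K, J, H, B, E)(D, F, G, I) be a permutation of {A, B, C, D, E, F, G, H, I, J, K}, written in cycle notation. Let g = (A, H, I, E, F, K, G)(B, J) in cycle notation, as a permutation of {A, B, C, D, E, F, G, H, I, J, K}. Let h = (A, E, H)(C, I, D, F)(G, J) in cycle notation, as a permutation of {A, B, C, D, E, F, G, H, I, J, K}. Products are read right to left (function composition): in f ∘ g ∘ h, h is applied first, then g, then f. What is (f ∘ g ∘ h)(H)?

Chase H: h(H) = A; g(A) = H; f(H) = B. Hence (f ∘ g ∘ h)(H) = B.

B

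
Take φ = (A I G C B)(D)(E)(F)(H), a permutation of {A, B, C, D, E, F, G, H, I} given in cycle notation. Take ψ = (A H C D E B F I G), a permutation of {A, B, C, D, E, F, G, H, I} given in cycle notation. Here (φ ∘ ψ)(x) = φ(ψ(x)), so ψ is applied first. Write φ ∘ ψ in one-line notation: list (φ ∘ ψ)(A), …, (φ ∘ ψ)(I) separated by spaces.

H F D E A G I B C

(φ ∘ ψ)(x) = φ(ψ(x)). Computing each image: φ(ψ(A)) = φ(H) = H, φ(ψ(B)) = φ(F) = F, φ(ψ(C)) = φ(D) = D, φ(ψ(D)) = φ(E) = E, φ(ψ(E)) = φ(B) = A, φ(ψ(F)) = φ(I) = G, φ(ψ(G)) = φ(A) = I, φ(ψ(H)) = φ(C) = B, φ(ψ(I)) = φ(G) = C.
Hence φ ∘ ψ = [H F D E A G I B C].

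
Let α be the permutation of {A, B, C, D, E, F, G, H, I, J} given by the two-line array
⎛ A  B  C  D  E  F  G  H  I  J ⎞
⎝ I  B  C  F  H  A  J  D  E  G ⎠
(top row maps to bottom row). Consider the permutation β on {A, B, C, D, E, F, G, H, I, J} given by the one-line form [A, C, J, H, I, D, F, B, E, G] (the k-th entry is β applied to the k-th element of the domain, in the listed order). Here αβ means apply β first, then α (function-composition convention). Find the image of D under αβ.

D

(αβ)(D) = α(β(D)). β(D) = H, then α(H) = D. So (αβ)(D) = D.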